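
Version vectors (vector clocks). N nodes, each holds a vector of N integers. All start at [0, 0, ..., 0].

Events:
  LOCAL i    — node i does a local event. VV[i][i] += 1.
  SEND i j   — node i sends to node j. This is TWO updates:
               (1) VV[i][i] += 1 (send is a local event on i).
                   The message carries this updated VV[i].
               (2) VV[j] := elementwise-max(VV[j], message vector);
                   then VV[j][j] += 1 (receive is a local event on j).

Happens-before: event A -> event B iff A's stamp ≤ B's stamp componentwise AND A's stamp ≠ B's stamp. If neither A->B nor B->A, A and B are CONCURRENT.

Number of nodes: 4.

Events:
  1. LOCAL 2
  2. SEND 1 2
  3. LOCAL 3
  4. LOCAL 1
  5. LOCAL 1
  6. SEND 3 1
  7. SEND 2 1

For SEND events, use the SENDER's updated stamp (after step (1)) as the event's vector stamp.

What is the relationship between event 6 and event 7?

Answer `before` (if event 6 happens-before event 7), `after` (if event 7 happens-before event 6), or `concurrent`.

Answer: concurrent

Derivation:
Initial: VV[0]=[0, 0, 0, 0]
Initial: VV[1]=[0, 0, 0, 0]
Initial: VV[2]=[0, 0, 0, 0]
Initial: VV[3]=[0, 0, 0, 0]
Event 1: LOCAL 2: VV[2][2]++ -> VV[2]=[0, 0, 1, 0]
Event 2: SEND 1->2: VV[1][1]++ -> VV[1]=[0, 1, 0, 0], msg_vec=[0, 1, 0, 0]; VV[2]=max(VV[2],msg_vec) then VV[2][2]++ -> VV[2]=[0, 1, 2, 0]
Event 3: LOCAL 3: VV[3][3]++ -> VV[3]=[0, 0, 0, 1]
Event 4: LOCAL 1: VV[1][1]++ -> VV[1]=[0, 2, 0, 0]
Event 5: LOCAL 1: VV[1][1]++ -> VV[1]=[0, 3, 0, 0]
Event 6: SEND 3->1: VV[3][3]++ -> VV[3]=[0, 0, 0, 2], msg_vec=[0, 0, 0, 2]; VV[1]=max(VV[1],msg_vec) then VV[1][1]++ -> VV[1]=[0, 4, 0, 2]
Event 7: SEND 2->1: VV[2][2]++ -> VV[2]=[0, 1, 3, 0], msg_vec=[0, 1, 3, 0]; VV[1]=max(VV[1],msg_vec) then VV[1][1]++ -> VV[1]=[0, 5, 3, 2]
Event 6 stamp: [0, 0, 0, 2]
Event 7 stamp: [0, 1, 3, 0]
[0, 0, 0, 2] <= [0, 1, 3, 0]? False
[0, 1, 3, 0] <= [0, 0, 0, 2]? False
Relation: concurrent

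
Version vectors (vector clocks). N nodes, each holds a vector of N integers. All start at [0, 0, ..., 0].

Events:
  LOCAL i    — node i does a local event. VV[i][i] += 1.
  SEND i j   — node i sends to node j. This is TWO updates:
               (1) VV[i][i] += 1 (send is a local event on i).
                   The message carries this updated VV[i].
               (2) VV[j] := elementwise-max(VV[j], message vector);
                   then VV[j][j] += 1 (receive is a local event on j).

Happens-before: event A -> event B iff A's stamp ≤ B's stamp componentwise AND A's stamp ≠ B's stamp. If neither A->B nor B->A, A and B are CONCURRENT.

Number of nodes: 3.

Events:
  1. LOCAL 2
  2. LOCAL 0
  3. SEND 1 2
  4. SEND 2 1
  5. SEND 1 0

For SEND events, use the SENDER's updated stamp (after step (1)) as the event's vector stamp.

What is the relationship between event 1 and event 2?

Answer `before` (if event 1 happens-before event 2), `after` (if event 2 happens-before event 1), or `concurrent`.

Initial: VV[0]=[0, 0, 0]
Initial: VV[1]=[0, 0, 0]
Initial: VV[2]=[0, 0, 0]
Event 1: LOCAL 2: VV[2][2]++ -> VV[2]=[0, 0, 1]
Event 2: LOCAL 0: VV[0][0]++ -> VV[0]=[1, 0, 0]
Event 3: SEND 1->2: VV[1][1]++ -> VV[1]=[0, 1, 0], msg_vec=[0, 1, 0]; VV[2]=max(VV[2],msg_vec) then VV[2][2]++ -> VV[2]=[0, 1, 2]
Event 4: SEND 2->1: VV[2][2]++ -> VV[2]=[0, 1, 3], msg_vec=[0, 1, 3]; VV[1]=max(VV[1],msg_vec) then VV[1][1]++ -> VV[1]=[0, 2, 3]
Event 5: SEND 1->0: VV[1][1]++ -> VV[1]=[0, 3, 3], msg_vec=[0, 3, 3]; VV[0]=max(VV[0],msg_vec) then VV[0][0]++ -> VV[0]=[2, 3, 3]
Event 1 stamp: [0, 0, 1]
Event 2 stamp: [1, 0, 0]
[0, 0, 1] <= [1, 0, 0]? False
[1, 0, 0] <= [0, 0, 1]? False
Relation: concurrent

Answer: concurrent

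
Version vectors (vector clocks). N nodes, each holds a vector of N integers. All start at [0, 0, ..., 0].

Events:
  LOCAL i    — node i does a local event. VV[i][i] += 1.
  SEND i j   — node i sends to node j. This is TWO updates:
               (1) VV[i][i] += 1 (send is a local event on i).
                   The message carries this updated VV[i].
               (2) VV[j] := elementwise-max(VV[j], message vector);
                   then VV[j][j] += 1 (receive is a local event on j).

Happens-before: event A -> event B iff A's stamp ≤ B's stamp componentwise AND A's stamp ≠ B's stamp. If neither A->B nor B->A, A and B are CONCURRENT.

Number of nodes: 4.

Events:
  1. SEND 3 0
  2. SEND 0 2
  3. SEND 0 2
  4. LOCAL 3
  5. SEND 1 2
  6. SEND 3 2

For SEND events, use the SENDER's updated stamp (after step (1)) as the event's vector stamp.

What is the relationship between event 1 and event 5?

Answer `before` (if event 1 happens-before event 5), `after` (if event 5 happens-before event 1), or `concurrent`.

Answer: concurrent

Derivation:
Initial: VV[0]=[0, 0, 0, 0]
Initial: VV[1]=[0, 0, 0, 0]
Initial: VV[2]=[0, 0, 0, 0]
Initial: VV[3]=[0, 0, 0, 0]
Event 1: SEND 3->0: VV[3][3]++ -> VV[3]=[0, 0, 0, 1], msg_vec=[0, 0, 0, 1]; VV[0]=max(VV[0],msg_vec) then VV[0][0]++ -> VV[0]=[1, 0, 0, 1]
Event 2: SEND 0->2: VV[0][0]++ -> VV[0]=[2, 0, 0, 1], msg_vec=[2, 0, 0, 1]; VV[2]=max(VV[2],msg_vec) then VV[2][2]++ -> VV[2]=[2, 0, 1, 1]
Event 3: SEND 0->2: VV[0][0]++ -> VV[0]=[3, 0, 0, 1], msg_vec=[3, 0, 0, 1]; VV[2]=max(VV[2],msg_vec) then VV[2][2]++ -> VV[2]=[3, 0, 2, 1]
Event 4: LOCAL 3: VV[3][3]++ -> VV[3]=[0, 0, 0, 2]
Event 5: SEND 1->2: VV[1][1]++ -> VV[1]=[0, 1, 0, 0], msg_vec=[0, 1, 0, 0]; VV[2]=max(VV[2],msg_vec) then VV[2][2]++ -> VV[2]=[3, 1, 3, 1]
Event 6: SEND 3->2: VV[3][3]++ -> VV[3]=[0, 0, 0, 3], msg_vec=[0, 0, 0, 3]; VV[2]=max(VV[2],msg_vec) then VV[2][2]++ -> VV[2]=[3, 1, 4, 3]
Event 1 stamp: [0, 0, 0, 1]
Event 5 stamp: [0, 1, 0, 0]
[0, 0, 0, 1] <= [0, 1, 0, 0]? False
[0, 1, 0, 0] <= [0, 0, 0, 1]? False
Relation: concurrent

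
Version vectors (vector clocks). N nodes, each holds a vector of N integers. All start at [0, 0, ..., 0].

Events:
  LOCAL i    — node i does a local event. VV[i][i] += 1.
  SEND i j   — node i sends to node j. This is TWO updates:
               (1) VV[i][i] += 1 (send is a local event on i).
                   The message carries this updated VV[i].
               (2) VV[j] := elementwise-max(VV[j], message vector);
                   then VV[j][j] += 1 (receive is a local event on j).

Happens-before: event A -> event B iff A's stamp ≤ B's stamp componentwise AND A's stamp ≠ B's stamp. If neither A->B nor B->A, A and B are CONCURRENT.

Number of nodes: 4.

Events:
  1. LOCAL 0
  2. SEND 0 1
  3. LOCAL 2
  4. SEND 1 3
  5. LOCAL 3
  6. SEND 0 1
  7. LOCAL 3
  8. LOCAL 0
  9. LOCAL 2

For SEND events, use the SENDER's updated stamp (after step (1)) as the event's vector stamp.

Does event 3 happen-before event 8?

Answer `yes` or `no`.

Initial: VV[0]=[0, 0, 0, 0]
Initial: VV[1]=[0, 0, 0, 0]
Initial: VV[2]=[0, 0, 0, 0]
Initial: VV[3]=[0, 0, 0, 0]
Event 1: LOCAL 0: VV[0][0]++ -> VV[0]=[1, 0, 0, 0]
Event 2: SEND 0->1: VV[0][0]++ -> VV[0]=[2, 0, 0, 0], msg_vec=[2, 0, 0, 0]; VV[1]=max(VV[1],msg_vec) then VV[1][1]++ -> VV[1]=[2, 1, 0, 0]
Event 3: LOCAL 2: VV[2][2]++ -> VV[2]=[0, 0, 1, 0]
Event 4: SEND 1->3: VV[1][1]++ -> VV[1]=[2, 2, 0, 0], msg_vec=[2, 2, 0, 0]; VV[3]=max(VV[3],msg_vec) then VV[3][3]++ -> VV[3]=[2, 2, 0, 1]
Event 5: LOCAL 3: VV[3][3]++ -> VV[3]=[2, 2, 0, 2]
Event 6: SEND 0->1: VV[0][0]++ -> VV[0]=[3, 0, 0, 0], msg_vec=[3, 0, 0, 0]; VV[1]=max(VV[1],msg_vec) then VV[1][1]++ -> VV[1]=[3, 3, 0, 0]
Event 7: LOCAL 3: VV[3][3]++ -> VV[3]=[2, 2, 0, 3]
Event 8: LOCAL 0: VV[0][0]++ -> VV[0]=[4, 0, 0, 0]
Event 9: LOCAL 2: VV[2][2]++ -> VV[2]=[0, 0, 2, 0]
Event 3 stamp: [0, 0, 1, 0]
Event 8 stamp: [4, 0, 0, 0]
[0, 0, 1, 0] <= [4, 0, 0, 0]? False. Equal? False. Happens-before: False

Answer: no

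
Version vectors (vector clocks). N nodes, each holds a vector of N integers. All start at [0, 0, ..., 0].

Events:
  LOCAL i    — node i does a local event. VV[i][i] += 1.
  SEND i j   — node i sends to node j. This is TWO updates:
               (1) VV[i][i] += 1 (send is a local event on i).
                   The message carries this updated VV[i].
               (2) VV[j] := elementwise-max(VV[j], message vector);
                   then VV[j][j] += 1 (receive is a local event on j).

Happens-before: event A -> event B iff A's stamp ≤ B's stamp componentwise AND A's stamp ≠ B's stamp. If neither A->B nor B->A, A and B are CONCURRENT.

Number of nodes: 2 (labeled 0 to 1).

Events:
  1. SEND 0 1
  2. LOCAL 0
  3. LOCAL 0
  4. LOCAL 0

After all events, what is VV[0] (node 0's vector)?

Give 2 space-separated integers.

Answer: 4 0

Derivation:
Initial: VV[0]=[0, 0]
Initial: VV[1]=[0, 0]
Event 1: SEND 0->1: VV[0][0]++ -> VV[0]=[1, 0], msg_vec=[1, 0]; VV[1]=max(VV[1],msg_vec) then VV[1][1]++ -> VV[1]=[1, 1]
Event 2: LOCAL 0: VV[0][0]++ -> VV[0]=[2, 0]
Event 3: LOCAL 0: VV[0][0]++ -> VV[0]=[3, 0]
Event 4: LOCAL 0: VV[0][0]++ -> VV[0]=[4, 0]
Final vectors: VV[0]=[4, 0]; VV[1]=[1, 1]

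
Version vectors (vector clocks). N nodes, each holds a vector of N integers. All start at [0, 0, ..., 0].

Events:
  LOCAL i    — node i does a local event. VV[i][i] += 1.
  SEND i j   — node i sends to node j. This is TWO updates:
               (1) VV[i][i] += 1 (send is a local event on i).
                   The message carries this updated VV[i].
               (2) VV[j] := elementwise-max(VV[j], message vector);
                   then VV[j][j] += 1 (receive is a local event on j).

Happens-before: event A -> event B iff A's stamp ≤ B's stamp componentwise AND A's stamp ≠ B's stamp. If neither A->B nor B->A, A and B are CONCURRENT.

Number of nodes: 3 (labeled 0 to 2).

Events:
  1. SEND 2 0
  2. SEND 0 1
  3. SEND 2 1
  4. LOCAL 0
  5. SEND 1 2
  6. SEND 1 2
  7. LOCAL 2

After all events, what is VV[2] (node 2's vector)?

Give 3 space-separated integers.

Answer: 2 4 5

Derivation:
Initial: VV[0]=[0, 0, 0]
Initial: VV[1]=[0, 0, 0]
Initial: VV[2]=[0, 0, 0]
Event 1: SEND 2->0: VV[2][2]++ -> VV[2]=[0, 0, 1], msg_vec=[0, 0, 1]; VV[0]=max(VV[0],msg_vec) then VV[0][0]++ -> VV[0]=[1, 0, 1]
Event 2: SEND 0->1: VV[0][0]++ -> VV[0]=[2, 0, 1], msg_vec=[2, 0, 1]; VV[1]=max(VV[1],msg_vec) then VV[1][1]++ -> VV[1]=[2, 1, 1]
Event 3: SEND 2->1: VV[2][2]++ -> VV[2]=[0, 0, 2], msg_vec=[0, 0, 2]; VV[1]=max(VV[1],msg_vec) then VV[1][1]++ -> VV[1]=[2, 2, 2]
Event 4: LOCAL 0: VV[0][0]++ -> VV[0]=[3, 0, 1]
Event 5: SEND 1->2: VV[1][1]++ -> VV[1]=[2, 3, 2], msg_vec=[2, 3, 2]; VV[2]=max(VV[2],msg_vec) then VV[2][2]++ -> VV[2]=[2, 3, 3]
Event 6: SEND 1->2: VV[1][1]++ -> VV[1]=[2, 4, 2], msg_vec=[2, 4, 2]; VV[2]=max(VV[2],msg_vec) then VV[2][2]++ -> VV[2]=[2, 4, 4]
Event 7: LOCAL 2: VV[2][2]++ -> VV[2]=[2, 4, 5]
Final vectors: VV[0]=[3, 0, 1]; VV[1]=[2, 4, 2]; VV[2]=[2, 4, 5]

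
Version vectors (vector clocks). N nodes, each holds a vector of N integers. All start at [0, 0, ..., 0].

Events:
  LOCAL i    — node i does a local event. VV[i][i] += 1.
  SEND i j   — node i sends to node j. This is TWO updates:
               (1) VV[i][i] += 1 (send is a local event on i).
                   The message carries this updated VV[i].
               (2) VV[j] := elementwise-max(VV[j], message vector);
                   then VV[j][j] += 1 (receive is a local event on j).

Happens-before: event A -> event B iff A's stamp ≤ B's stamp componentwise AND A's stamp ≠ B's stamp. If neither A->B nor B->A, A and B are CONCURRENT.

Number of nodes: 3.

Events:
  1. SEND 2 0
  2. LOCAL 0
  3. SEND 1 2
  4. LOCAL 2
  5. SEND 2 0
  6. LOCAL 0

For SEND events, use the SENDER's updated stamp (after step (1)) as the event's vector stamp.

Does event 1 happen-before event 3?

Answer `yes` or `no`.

Initial: VV[0]=[0, 0, 0]
Initial: VV[1]=[0, 0, 0]
Initial: VV[2]=[0, 0, 0]
Event 1: SEND 2->0: VV[2][2]++ -> VV[2]=[0, 0, 1], msg_vec=[0, 0, 1]; VV[0]=max(VV[0],msg_vec) then VV[0][0]++ -> VV[0]=[1, 0, 1]
Event 2: LOCAL 0: VV[0][0]++ -> VV[0]=[2, 0, 1]
Event 3: SEND 1->2: VV[1][1]++ -> VV[1]=[0, 1, 0], msg_vec=[0, 1, 0]; VV[2]=max(VV[2],msg_vec) then VV[2][2]++ -> VV[2]=[0, 1, 2]
Event 4: LOCAL 2: VV[2][2]++ -> VV[2]=[0, 1, 3]
Event 5: SEND 2->0: VV[2][2]++ -> VV[2]=[0, 1, 4], msg_vec=[0, 1, 4]; VV[0]=max(VV[0],msg_vec) then VV[0][0]++ -> VV[0]=[3, 1, 4]
Event 6: LOCAL 0: VV[0][0]++ -> VV[0]=[4, 1, 4]
Event 1 stamp: [0, 0, 1]
Event 3 stamp: [0, 1, 0]
[0, 0, 1] <= [0, 1, 0]? False. Equal? False. Happens-before: False

Answer: no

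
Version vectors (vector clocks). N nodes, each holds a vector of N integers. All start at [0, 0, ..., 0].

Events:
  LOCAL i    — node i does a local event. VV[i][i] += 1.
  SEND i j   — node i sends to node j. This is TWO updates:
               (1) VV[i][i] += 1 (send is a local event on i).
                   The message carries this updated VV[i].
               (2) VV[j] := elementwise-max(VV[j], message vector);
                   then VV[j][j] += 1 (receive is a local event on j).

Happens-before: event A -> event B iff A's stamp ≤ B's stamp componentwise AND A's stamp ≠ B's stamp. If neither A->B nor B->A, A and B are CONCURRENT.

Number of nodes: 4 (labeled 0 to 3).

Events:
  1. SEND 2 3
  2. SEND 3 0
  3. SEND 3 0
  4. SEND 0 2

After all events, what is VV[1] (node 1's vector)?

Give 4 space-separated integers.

Answer: 0 0 0 0

Derivation:
Initial: VV[0]=[0, 0, 0, 0]
Initial: VV[1]=[0, 0, 0, 0]
Initial: VV[2]=[0, 0, 0, 0]
Initial: VV[3]=[0, 0, 0, 0]
Event 1: SEND 2->3: VV[2][2]++ -> VV[2]=[0, 0, 1, 0], msg_vec=[0, 0, 1, 0]; VV[3]=max(VV[3],msg_vec) then VV[3][3]++ -> VV[3]=[0, 0, 1, 1]
Event 2: SEND 3->0: VV[3][3]++ -> VV[3]=[0, 0, 1, 2], msg_vec=[0, 0, 1, 2]; VV[0]=max(VV[0],msg_vec) then VV[0][0]++ -> VV[0]=[1, 0, 1, 2]
Event 3: SEND 3->0: VV[3][3]++ -> VV[3]=[0, 0, 1, 3], msg_vec=[0, 0, 1, 3]; VV[0]=max(VV[0],msg_vec) then VV[0][0]++ -> VV[0]=[2, 0, 1, 3]
Event 4: SEND 0->2: VV[0][0]++ -> VV[0]=[3, 0, 1, 3], msg_vec=[3, 0, 1, 3]; VV[2]=max(VV[2],msg_vec) then VV[2][2]++ -> VV[2]=[3, 0, 2, 3]
Final vectors: VV[0]=[3, 0, 1, 3]; VV[1]=[0, 0, 0, 0]; VV[2]=[3, 0, 2, 3]; VV[3]=[0, 0, 1, 3]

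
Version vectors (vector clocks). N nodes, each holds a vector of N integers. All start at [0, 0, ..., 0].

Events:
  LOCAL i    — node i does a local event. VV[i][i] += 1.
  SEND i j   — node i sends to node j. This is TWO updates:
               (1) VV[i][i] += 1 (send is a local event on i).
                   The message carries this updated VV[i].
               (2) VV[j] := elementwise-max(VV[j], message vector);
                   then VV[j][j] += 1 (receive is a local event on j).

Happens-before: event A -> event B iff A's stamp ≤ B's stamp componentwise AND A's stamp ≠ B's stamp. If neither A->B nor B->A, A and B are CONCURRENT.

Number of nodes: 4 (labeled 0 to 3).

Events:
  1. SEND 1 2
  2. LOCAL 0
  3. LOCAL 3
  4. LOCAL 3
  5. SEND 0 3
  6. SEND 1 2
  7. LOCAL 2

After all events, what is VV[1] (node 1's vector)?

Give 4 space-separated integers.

Answer: 0 2 0 0

Derivation:
Initial: VV[0]=[0, 0, 0, 0]
Initial: VV[1]=[0, 0, 0, 0]
Initial: VV[2]=[0, 0, 0, 0]
Initial: VV[3]=[0, 0, 0, 0]
Event 1: SEND 1->2: VV[1][1]++ -> VV[1]=[0, 1, 0, 0], msg_vec=[0, 1, 0, 0]; VV[2]=max(VV[2],msg_vec) then VV[2][2]++ -> VV[2]=[0, 1, 1, 0]
Event 2: LOCAL 0: VV[0][0]++ -> VV[0]=[1, 0, 0, 0]
Event 3: LOCAL 3: VV[3][3]++ -> VV[3]=[0, 0, 0, 1]
Event 4: LOCAL 3: VV[3][3]++ -> VV[3]=[0, 0, 0, 2]
Event 5: SEND 0->3: VV[0][0]++ -> VV[0]=[2, 0, 0, 0], msg_vec=[2, 0, 0, 0]; VV[3]=max(VV[3],msg_vec) then VV[3][3]++ -> VV[3]=[2, 0, 0, 3]
Event 6: SEND 1->2: VV[1][1]++ -> VV[1]=[0, 2, 0, 0], msg_vec=[0, 2, 0, 0]; VV[2]=max(VV[2],msg_vec) then VV[2][2]++ -> VV[2]=[0, 2, 2, 0]
Event 7: LOCAL 2: VV[2][2]++ -> VV[2]=[0, 2, 3, 0]
Final vectors: VV[0]=[2, 0, 0, 0]; VV[1]=[0, 2, 0, 0]; VV[2]=[0, 2, 3, 0]; VV[3]=[2, 0, 0, 3]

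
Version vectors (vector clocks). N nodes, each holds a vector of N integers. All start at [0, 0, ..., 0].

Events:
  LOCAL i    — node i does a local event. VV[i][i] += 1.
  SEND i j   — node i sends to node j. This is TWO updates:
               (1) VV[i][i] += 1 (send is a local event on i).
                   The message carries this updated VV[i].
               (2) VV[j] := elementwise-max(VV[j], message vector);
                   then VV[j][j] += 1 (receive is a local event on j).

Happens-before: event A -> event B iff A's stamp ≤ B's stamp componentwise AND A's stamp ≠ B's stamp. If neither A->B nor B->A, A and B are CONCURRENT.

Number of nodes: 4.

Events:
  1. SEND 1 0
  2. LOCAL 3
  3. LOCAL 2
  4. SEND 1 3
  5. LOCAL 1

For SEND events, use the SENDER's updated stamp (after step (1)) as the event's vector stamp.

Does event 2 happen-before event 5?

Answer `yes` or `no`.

Initial: VV[0]=[0, 0, 0, 0]
Initial: VV[1]=[0, 0, 0, 0]
Initial: VV[2]=[0, 0, 0, 0]
Initial: VV[3]=[0, 0, 0, 0]
Event 1: SEND 1->0: VV[1][1]++ -> VV[1]=[0, 1, 0, 0], msg_vec=[0, 1, 0, 0]; VV[0]=max(VV[0],msg_vec) then VV[0][0]++ -> VV[0]=[1, 1, 0, 0]
Event 2: LOCAL 3: VV[3][3]++ -> VV[3]=[0, 0, 0, 1]
Event 3: LOCAL 2: VV[2][2]++ -> VV[2]=[0, 0, 1, 0]
Event 4: SEND 1->3: VV[1][1]++ -> VV[1]=[0, 2, 0, 0], msg_vec=[0, 2, 0, 0]; VV[3]=max(VV[3],msg_vec) then VV[3][3]++ -> VV[3]=[0, 2, 0, 2]
Event 5: LOCAL 1: VV[1][1]++ -> VV[1]=[0, 3, 0, 0]
Event 2 stamp: [0, 0, 0, 1]
Event 5 stamp: [0, 3, 0, 0]
[0, 0, 0, 1] <= [0, 3, 0, 0]? False. Equal? False. Happens-before: False

Answer: no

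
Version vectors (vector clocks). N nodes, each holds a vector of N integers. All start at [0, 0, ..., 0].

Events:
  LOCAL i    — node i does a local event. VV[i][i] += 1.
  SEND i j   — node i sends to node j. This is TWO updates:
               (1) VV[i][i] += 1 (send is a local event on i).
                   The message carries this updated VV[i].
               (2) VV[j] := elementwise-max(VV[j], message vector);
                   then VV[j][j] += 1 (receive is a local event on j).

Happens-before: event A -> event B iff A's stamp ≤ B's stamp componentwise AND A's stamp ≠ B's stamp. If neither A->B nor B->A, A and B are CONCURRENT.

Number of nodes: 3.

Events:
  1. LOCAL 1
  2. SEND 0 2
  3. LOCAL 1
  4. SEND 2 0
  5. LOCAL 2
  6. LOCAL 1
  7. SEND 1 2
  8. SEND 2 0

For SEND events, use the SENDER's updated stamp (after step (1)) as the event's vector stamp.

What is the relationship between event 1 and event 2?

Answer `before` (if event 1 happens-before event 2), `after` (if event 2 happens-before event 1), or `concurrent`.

Initial: VV[0]=[0, 0, 0]
Initial: VV[1]=[0, 0, 0]
Initial: VV[2]=[0, 0, 0]
Event 1: LOCAL 1: VV[1][1]++ -> VV[1]=[0, 1, 0]
Event 2: SEND 0->2: VV[0][0]++ -> VV[0]=[1, 0, 0], msg_vec=[1, 0, 0]; VV[2]=max(VV[2],msg_vec) then VV[2][2]++ -> VV[2]=[1, 0, 1]
Event 3: LOCAL 1: VV[1][1]++ -> VV[1]=[0, 2, 0]
Event 4: SEND 2->0: VV[2][2]++ -> VV[2]=[1, 0, 2], msg_vec=[1, 0, 2]; VV[0]=max(VV[0],msg_vec) then VV[0][0]++ -> VV[0]=[2, 0, 2]
Event 5: LOCAL 2: VV[2][2]++ -> VV[2]=[1, 0, 3]
Event 6: LOCAL 1: VV[1][1]++ -> VV[1]=[0, 3, 0]
Event 7: SEND 1->2: VV[1][1]++ -> VV[1]=[0, 4, 0], msg_vec=[0, 4, 0]; VV[2]=max(VV[2],msg_vec) then VV[2][2]++ -> VV[2]=[1, 4, 4]
Event 8: SEND 2->0: VV[2][2]++ -> VV[2]=[1, 4, 5], msg_vec=[1, 4, 5]; VV[0]=max(VV[0],msg_vec) then VV[0][0]++ -> VV[0]=[3, 4, 5]
Event 1 stamp: [0, 1, 0]
Event 2 stamp: [1, 0, 0]
[0, 1, 0] <= [1, 0, 0]? False
[1, 0, 0] <= [0, 1, 0]? False
Relation: concurrent

Answer: concurrent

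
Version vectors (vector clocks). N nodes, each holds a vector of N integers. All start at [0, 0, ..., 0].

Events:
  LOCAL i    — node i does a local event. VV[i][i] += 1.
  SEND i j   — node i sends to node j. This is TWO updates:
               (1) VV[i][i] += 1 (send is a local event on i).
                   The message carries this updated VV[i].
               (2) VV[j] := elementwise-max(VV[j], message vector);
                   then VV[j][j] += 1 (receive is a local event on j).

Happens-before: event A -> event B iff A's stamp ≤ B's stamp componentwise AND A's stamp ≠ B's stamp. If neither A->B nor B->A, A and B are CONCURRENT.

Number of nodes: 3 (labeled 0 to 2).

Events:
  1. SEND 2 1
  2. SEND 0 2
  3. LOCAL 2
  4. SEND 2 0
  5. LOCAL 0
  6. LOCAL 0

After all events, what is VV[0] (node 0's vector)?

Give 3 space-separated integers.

Answer: 4 0 4

Derivation:
Initial: VV[0]=[0, 0, 0]
Initial: VV[1]=[0, 0, 0]
Initial: VV[2]=[0, 0, 0]
Event 1: SEND 2->1: VV[2][2]++ -> VV[2]=[0, 0, 1], msg_vec=[0, 0, 1]; VV[1]=max(VV[1],msg_vec) then VV[1][1]++ -> VV[1]=[0, 1, 1]
Event 2: SEND 0->2: VV[0][0]++ -> VV[0]=[1, 0, 0], msg_vec=[1, 0, 0]; VV[2]=max(VV[2],msg_vec) then VV[2][2]++ -> VV[2]=[1, 0, 2]
Event 3: LOCAL 2: VV[2][2]++ -> VV[2]=[1, 0, 3]
Event 4: SEND 2->0: VV[2][2]++ -> VV[2]=[1, 0, 4], msg_vec=[1, 0, 4]; VV[0]=max(VV[0],msg_vec) then VV[0][0]++ -> VV[0]=[2, 0, 4]
Event 5: LOCAL 0: VV[0][0]++ -> VV[0]=[3, 0, 4]
Event 6: LOCAL 0: VV[0][0]++ -> VV[0]=[4, 0, 4]
Final vectors: VV[0]=[4, 0, 4]; VV[1]=[0, 1, 1]; VV[2]=[1, 0, 4]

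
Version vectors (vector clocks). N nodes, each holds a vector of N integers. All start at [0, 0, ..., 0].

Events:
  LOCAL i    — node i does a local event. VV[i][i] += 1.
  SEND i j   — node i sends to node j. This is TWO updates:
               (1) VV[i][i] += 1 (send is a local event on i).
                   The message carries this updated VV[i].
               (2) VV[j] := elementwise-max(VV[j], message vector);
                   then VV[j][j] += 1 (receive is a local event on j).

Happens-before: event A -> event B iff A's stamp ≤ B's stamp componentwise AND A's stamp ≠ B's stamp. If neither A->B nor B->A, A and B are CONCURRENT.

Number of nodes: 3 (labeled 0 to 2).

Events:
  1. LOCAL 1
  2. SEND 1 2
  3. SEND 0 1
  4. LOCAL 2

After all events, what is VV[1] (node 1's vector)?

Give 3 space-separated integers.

Answer: 1 3 0

Derivation:
Initial: VV[0]=[0, 0, 0]
Initial: VV[1]=[0, 0, 0]
Initial: VV[2]=[0, 0, 0]
Event 1: LOCAL 1: VV[1][1]++ -> VV[1]=[0, 1, 0]
Event 2: SEND 1->2: VV[1][1]++ -> VV[1]=[0, 2, 0], msg_vec=[0, 2, 0]; VV[2]=max(VV[2],msg_vec) then VV[2][2]++ -> VV[2]=[0, 2, 1]
Event 3: SEND 0->1: VV[0][0]++ -> VV[0]=[1, 0, 0], msg_vec=[1, 0, 0]; VV[1]=max(VV[1],msg_vec) then VV[1][1]++ -> VV[1]=[1, 3, 0]
Event 4: LOCAL 2: VV[2][2]++ -> VV[2]=[0, 2, 2]
Final vectors: VV[0]=[1, 0, 0]; VV[1]=[1, 3, 0]; VV[2]=[0, 2, 2]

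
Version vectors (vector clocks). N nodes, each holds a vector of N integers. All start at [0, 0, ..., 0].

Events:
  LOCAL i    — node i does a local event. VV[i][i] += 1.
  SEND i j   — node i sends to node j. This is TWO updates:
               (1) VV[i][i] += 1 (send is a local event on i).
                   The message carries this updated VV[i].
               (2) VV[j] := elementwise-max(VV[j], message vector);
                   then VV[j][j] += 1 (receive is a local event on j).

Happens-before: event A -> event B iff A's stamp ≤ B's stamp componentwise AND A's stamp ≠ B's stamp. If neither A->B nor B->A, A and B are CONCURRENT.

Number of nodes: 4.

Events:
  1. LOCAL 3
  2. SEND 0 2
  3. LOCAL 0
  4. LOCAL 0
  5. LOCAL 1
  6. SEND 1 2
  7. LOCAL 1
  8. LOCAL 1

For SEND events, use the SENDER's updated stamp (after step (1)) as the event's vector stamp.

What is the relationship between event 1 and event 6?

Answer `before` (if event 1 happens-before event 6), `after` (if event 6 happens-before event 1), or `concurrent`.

Initial: VV[0]=[0, 0, 0, 0]
Initial: VV[1]=[0, 0, 0, 0]
Initial: VV[2]=[0, 0, 0, 0]
Initial: VV[3]=[0, 0, 0, 0]
Event 1: LOCAL 3: VV[3][3]++ -> VV[3]=[0, 0, 0, 1]
Event 2: SEND 0->2: VV[0][0]++ -> VV[0]=[1, 0, 0, 0], msg_vec=[1, 0, 0, 0]; VV[2]=max(VV[2],msg_vec) then VV[2][2]++ -> VV[2]=[1, 0, 1, 0]
Event 3: LOCAL 0: VV[0][0]++ -> VV[0]=[2, 0, 0, 0]
Event 4: LOCAL 0: VV[0][0]++ -> VV[0]=[3, 0, 0, 0]
Event 5: LOCAL 1: VV[1][1]++ -> VV[1]=[0, 1, 0, 0]
Event 6: SEND 1->2: VV[1][1]++ -> VV[1]=[0, 2, 0, 0], msg_vec=[0, 2, 0, 0]; VV[2]=max(VV[2],msg_vec) then VV[2][2]++ -> VV[2]=[1, 2, 2, 0]
Event 7: LOCAL 1: VV[1][1]++ -> VV[1]=[0, 3, 0, 0]
Event 8: LOCAL 1: VV[1][1]++ -> VV[1]=[0, 4, 0, 0]
Event 1 stamp: [0, 0, 0, 1]
Event 6 stamp: [0, 2, 0, 0]
[0, 0, 0, 1] <= [0, 2, 0, 0]? False
[0, 2, 0, 0] <= [0, 0, 0, 1]? False
Relation: concurrent

Answer: concurrent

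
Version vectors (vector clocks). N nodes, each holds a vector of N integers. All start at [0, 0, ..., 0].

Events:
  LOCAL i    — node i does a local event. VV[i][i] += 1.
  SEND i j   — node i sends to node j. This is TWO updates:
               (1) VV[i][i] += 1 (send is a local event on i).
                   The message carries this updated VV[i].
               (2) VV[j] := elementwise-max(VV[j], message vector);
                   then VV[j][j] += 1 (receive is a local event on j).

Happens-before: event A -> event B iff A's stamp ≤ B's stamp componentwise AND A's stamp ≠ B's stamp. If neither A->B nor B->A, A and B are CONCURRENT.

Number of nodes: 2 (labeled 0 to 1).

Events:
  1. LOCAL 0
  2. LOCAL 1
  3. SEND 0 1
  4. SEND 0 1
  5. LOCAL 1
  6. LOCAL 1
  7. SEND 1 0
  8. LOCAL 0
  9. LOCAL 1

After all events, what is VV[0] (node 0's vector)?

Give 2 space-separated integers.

Initial: VV[0]=[0, 0]
Initial: VV[1]=[0, 0]
Event 1: LOCAL 0: VV[0][0]++ -> VV[0]=[1, 0]
Event 2: LOCAL 1: VV[1][1]++ -> VV[1]=[0, 1]
Event 3: SEND 0->1: VV[0][0]++ -> VV[0]=[2, 0], msg_vec=[2, 0]; VV[1]=max(VV[1],msg_vec) then VV[1][1]++ -> VV[1]=[2, 2]
Event 4: SEND 0->1: VV[0][0]++ -> VV[0]=[3, 0], msg_vec=[3, 0]; VV[1]=max(VV[1],msg_vec) then VV[1][1]++ -> VV[1]=[3, 3]
Event 5: LOCAL 1: VV[1][1]++ -> VV[1]=[3, 4]
Event 6: LOCAL 1: VV[1][1]++ -> VV[1]=[3, 5]
Event 7: SEND 1->0: VV[1][1]++ -> VV[1]=[3, 6], msg_vec=[3, 6]; VV[0]=max(VV[0],msg_vec) then VV[0][0]++ -> VV[0]=[4, 6]
Event 8: LOCAL 0: VV[0][0]++ -> VV[0]=[5, 6]
Event 9: LOCAL 1: VV[1][1]++ -> VV[1]=[3, 7]
Final vectors: VV[0]=[5, 6]; VV[1]=[3, 7]

Answer: 5 6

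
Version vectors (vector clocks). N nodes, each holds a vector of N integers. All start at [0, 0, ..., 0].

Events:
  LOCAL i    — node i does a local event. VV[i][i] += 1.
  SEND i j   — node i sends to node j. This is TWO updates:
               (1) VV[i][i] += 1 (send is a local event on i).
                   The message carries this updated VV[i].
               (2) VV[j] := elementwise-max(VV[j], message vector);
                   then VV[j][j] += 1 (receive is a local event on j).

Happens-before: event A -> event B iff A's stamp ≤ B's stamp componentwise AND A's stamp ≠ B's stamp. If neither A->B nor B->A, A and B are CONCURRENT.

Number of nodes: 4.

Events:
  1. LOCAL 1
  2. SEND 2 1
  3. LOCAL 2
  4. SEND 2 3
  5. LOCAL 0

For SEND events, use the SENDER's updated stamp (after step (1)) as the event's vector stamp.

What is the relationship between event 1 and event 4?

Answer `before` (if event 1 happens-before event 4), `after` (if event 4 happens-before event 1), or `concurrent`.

Initial: VV[0]=[0, 0, 0, 0]
Initial: VV[1]=[0, 0, 0, 0]
Initial: VV[2]=[0, 0, 0, 0]
Initial: VV[3]=[0, 0, 0, 0]
Event 1: LOCAL 1: VV[1][1]++ -> VV[1]=[0, 1, 0, 0]
Event 2: SEND 2->1: VV[2][2]++ -> VV[2]=[0, 0, 1, 0], msg_vec=[0, 0, 1, 0]; VV[1]=max(VV[1],msg_vec) then VV[1][1]++ -> VV[1]=[0, 2, 1, 0]
Event 3: LOCAL 2: VV[2][2]++ -> VV[2]=[0, 0, 2, 0]
Event 4: SEND 2->3: VV[2][2]++ -> VV[2]=[0, 0, 3, 0], msg_vec=[0, 0, 3, 0]; VV[3]=max(VV[3],msg_vec) then VV[3][3]++ -> VV[3]=[0, 0, 3, 1]
Event 5: LOCAL 0: VV[0][0]++ -> VV[0]=[1, 0, 0, 0]
Event 1 stamp: [0, 1, 0, 0]
Event 4 stamp: [0, 0, 3, 0]
[0, 1, 0, 0] <= [0, 0, 3, 0]? False
[0, 0, 3, 0] <= [0, 1, 0, 0]? False
Relation: concurrent

Answer: concurrent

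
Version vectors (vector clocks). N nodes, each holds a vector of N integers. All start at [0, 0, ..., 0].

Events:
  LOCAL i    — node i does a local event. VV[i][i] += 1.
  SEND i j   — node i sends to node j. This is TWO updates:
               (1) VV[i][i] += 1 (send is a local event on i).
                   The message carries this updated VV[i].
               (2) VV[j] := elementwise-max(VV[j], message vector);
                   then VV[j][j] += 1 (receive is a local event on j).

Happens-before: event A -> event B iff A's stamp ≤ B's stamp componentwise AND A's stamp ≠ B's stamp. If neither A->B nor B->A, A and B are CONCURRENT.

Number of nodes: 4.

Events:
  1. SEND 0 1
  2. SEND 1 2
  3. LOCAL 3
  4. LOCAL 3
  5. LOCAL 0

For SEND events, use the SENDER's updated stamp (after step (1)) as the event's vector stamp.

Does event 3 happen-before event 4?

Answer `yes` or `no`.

Answer: yes

Derivation:
Initial: VV[0]=[0, 0, 0, 0]
Initial: VV[1]=[0, 0, 0, 0]
Initial: VV[2]=[0, 0, 0, 0]
Initial: VV[3]=[0, 0, 0, 0]
Event 1: SEND 0->1: VV[0][0]++ -> VV[0]=[1, 0, 0, 0], msg_vec=[1, 0, 0, 0]; VV[1]=max(VV[1],msg_vec) then VV[1][1]++ -> VV[1]=[1, 1, 0, 0]
Event 2: SEND 1->2: VV[1][1]++ -> VV[1]=[1, 2, 0, 0], msg_vec=[1, 2, 0, 0]; VV[2]=max(VV[2],msg_vec) then VV[2][2]++ -> VV[2]=[1, 2, 1, 0]
Event 3: LOCAL 3: VV[3][3]++ -> VV[3]=[0, 0, 0, 1]
Event 4: LOCAL 3: VV[3][3]++ -> VV[3]=[0, 0, 0, 2]
Event 5: LOCAL 0: VV[0][0]++ -> VV[0]=[2, 0, 0, 0]
Event 3 stamp: [0, 0, 0, 1]
Event 4 stamp: [0, 0, 0, 2]
[0, 0, 0, 1] <= [0, 0, 0, 2]? True. Equal? False. Happens-before: True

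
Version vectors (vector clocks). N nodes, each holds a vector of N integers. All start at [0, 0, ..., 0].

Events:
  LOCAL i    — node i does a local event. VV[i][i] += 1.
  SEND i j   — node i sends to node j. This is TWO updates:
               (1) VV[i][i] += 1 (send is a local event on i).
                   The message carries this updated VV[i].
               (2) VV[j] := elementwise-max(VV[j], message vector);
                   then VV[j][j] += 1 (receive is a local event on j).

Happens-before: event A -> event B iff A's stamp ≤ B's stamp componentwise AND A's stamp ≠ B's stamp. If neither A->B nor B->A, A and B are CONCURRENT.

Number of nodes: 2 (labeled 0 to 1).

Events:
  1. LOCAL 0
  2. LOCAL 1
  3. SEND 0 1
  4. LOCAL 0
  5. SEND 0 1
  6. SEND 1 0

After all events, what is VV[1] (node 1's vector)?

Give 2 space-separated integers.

Answer: 4 4

Derivation:
Initial: VV[0]=[0, 0]
Initial: VV[1]=[0, 0]
Event 1: LOCAL 0: VV[0][0]++ -> VV[0]=[1, 0]
Event 2: LOCAL 1: VV[1][1]++ -> VV[1]=[0, 1]
Event 3: SEND 0->1: VV[0][0]++ -> VV[0]=[2, 0], msg_vec=[2, 0]; VV[1]=max(VV[1],msg_vec) then VV[1][1]++ -> VV[1]=[2, 2]
Event 4: LOCAL 0: VV[0][0]++ -> VV[0]=[3, 0]
Event 5: SEND 0->1: VV[0][0]++ -> VV[0]=[4, 0], msg_vec=[4, 0]; VV[1]=max(VV[1],msg_vec) then VV[1][1]++ -> VV[1]=[4, 3]
Event 6: SEND 1->0: VV[1][1]++ -> VV[1]=[4, 4], msg_vec=[4, 4]; VV[0]=max(VV[0],msg_vec) then VV[0][0]++ -> VV[0]=[5, 4]
Final vectors: VV[0]=[5, 4]; VV[1]=[4, 4]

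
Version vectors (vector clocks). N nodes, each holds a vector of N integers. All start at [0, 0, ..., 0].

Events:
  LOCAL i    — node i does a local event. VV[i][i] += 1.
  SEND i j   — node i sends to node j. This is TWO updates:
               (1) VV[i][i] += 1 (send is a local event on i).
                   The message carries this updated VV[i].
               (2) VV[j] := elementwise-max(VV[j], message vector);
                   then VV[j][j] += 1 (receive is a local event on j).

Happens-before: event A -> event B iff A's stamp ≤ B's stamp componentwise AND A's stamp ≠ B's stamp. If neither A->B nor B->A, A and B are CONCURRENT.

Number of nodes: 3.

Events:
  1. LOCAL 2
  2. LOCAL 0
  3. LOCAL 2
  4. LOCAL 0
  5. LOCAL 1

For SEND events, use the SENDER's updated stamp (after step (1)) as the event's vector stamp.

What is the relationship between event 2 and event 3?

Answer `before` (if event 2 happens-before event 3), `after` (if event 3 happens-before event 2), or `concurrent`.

Answer: concurrent

Derivation:
Initial: VV[0]=[0, 0, 0]
Initial: VV[1]=[0, 0, 0]
Initial: VV[2]=[0, 0, 0]
Event 1: LOCAL 2: VV[2][2]++ -> VV[2]=[0, 0, 1]
Event 2: LOCAL 0: VV[0][0]++ -> VV[0]=[1, 0, 0]
Event 3: LOCAL 2: VV[2][2]++ -> VV[2]=[0, 0, 2]
Event 4: LOCAL 0: VV[0][0]++ -> VV[0]=[2, 0, 0]
Event 5: LOCAL 1: VV[1][1]++ -> VV[1]=[0, 1, 0]
Event 2 stamp: [1, 0, 0]
Event 3 stamp: [0, 0, 2]
[1, 0, 0] <= [0, 0, 2]? False
[0, 0, 2] <= [1, 0, 0]? False
Relation: concurrent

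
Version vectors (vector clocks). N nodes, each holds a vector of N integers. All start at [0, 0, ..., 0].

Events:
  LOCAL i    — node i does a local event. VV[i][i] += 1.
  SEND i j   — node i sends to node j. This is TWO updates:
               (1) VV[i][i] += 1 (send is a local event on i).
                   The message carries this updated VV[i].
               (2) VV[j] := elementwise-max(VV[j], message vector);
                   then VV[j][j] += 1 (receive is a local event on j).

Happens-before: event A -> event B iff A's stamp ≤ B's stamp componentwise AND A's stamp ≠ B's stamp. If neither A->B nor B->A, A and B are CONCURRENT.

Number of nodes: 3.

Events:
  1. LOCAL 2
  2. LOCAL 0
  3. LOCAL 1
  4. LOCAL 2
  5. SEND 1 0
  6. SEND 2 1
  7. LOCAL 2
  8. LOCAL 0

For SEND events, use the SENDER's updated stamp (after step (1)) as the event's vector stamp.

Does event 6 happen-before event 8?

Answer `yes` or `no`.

Answer: no

Derivation:
Initial: VV[0]=[0, 0, 0]
Initial: VV[1]=[0, 0, 0]
Initial: VV[2]=[0, 0, 0]
Event 1: LOCAL 2: VV[2][2]++ -> VV[2]=[0, 0, 1]
Event 2: LOCAL 0: VV[0][0]++ -> VV[0]=[1, 0, 0]
Event 3: LOCAL 1: VV[1][1]++ -> VV[1]=[0, 1, 0]
Event 4: LOCAL 2: VV[2][2]++ -> VV[2]=[0, 0, 2]
Event 5: SEND 1->0: VV[1][1]++ -> VV[1]=[0, 2, 0], msg_vec=[0, 2, 0]; VV[0]=max(VV[0],msg_vec) then VV[0][0]++ -> VV[0]=[2, 2, 0]
Event 6: SEND 2->1: VV[2][2]++ -> VV[2]=[0, 0, 3], msg_vec=[0, 0, 3]; VV[1]=max(VV[1],msg_vec) then VV[1][1]++ -> VV[1]=[0, 3, 3]
Event 7: LOCAL 2: VV[2][2]++ -> VV[2]=[0, 0, 4]
Event 8: LOCAL 0: VV[0][0]++ -> VV[0]=[3, 2, 0]
Event 6 stamp: [0, 0, 3]
Event 8 stamp: [3, 2, 0]
[0, 0, 3] <= [3, 2, 0]? False. Equal? False. Happens-before: False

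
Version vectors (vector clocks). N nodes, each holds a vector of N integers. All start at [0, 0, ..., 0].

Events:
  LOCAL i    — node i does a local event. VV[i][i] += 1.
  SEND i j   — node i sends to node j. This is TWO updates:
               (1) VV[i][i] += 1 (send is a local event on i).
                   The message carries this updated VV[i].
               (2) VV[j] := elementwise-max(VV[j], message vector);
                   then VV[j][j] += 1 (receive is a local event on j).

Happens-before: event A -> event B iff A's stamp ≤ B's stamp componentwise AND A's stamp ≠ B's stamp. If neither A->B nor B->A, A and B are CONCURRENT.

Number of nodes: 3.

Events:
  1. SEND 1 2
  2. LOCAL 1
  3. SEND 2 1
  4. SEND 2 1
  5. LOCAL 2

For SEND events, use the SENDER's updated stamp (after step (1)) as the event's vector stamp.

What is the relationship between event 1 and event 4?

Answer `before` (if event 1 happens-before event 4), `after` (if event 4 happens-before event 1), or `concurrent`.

Initial: VV[0]=[0, 0, 0]
Initial: VV[1]=[0, 0, 0]
Initial: VV[2]=[0, 0, 0]
Event 1: SEND 1->2: VV[1][1]++ -> VV[1]=[0, 1, 0], msg_vec=[0, 1, 0]; VV[2]=max(VV[2],msg_vec) then VV[2][2]++ -> VV[2]=[0, 1, 1]
Event 2: LOCAL 1: VV[1][1]++ -> VV[1]=[0, 2, 0]
Event 3: SEND 2->1: VV[2][2]++ -> VV[2]=[0, 1, 2], msg_vec=[0, 1, 2]; VV[1]=max(VV[1],msg_vec) then VV[1][1]++ -> VV[1]=[0, 3, 2]
Event 4: SEND 2->1: VV[2][2]++ -> VV[2]=[0, 1, 3], msg_vec=[0, 1, 3]; VV[1]=max(VV[1],msg_vec) then VV[1][1]++ -> VV[1]=[0, 4, 3]
Event 5: LOCAL 2: VV[2][2]++ -> VV[2]=[0, 1, 4]
Event 1 stamp: [0, 1, 0]
Event 4 stamp: [0, 1, 3]
[0, 1, 0] <= [0, 1, 3]? True
[0, 1, 3] <= [0, 1, 0]? False
Relation: before

Answer: before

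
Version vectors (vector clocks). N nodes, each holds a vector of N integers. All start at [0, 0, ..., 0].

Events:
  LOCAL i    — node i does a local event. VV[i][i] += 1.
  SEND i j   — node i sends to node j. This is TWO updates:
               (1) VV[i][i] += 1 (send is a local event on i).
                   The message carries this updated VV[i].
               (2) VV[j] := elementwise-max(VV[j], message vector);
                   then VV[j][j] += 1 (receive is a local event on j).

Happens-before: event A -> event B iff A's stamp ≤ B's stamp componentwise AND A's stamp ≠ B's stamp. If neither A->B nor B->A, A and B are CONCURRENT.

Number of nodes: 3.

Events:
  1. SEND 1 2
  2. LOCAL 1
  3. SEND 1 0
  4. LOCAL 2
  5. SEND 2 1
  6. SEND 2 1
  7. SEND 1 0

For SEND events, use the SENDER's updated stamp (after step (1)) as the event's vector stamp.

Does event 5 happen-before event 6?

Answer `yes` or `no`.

Initial: VV[0]=[0, 0, 0]
Initial: VV[1]=[0, 0, 0]
Initial: VV[2]=[0, 0, 0]
Event 1: SEND 1->2: VV[1][1]++ -> VV[1]=[0, 1, 0], msg_vec=[0, 1, 0]; VV[2]=max(VV[2],msg_vec) then VV[2][2]++ -> VV[2]=[0, 1, 1]
Event 2: LOCAL 1: VV[1][1]++ -> VV[1]=[0, 2, 0]
Event 3: SEND 1->0: VV[1][1]++ -> VV[1]=[0, 3, 0], msg_vec=[0, 3, 0]; VV[0]=max(VV[0],msg_vec) then VV[0][0]++ -> VV[0]=[1, 3, 0]
Event 4: LOCAL 2: VV[2][2]++ -> VV[2]=[0, 1, 2]
Event 5: SEND 2->1: VV[2][2]++ -> VV[2]=[0, 1, 3], msg_vec=[0, 1, 3]; VV[1]=max(VV[1],msg_vec) then VV[1][1]++ -> VV[1]=[0, 4, 3]
Event 6: SEND 2->1: VV[2][2]++ -> VV[2]=[0, 1, 4], msg_vec=[0, 1, 4]; VV[1]=max(VV[1],msg_vec) then VV[1][1]++ -> VV[1]=[0, 5, 4]
Event 7: SEND 1->0: VV[1][1]++ -> VV[1]=[0, 6, 4], msg_vec=[0, 6, 4]; VV[0]=max(VV[0],msg_vec) then VV[0][0]++ -> VV[0]=[2, 6, 4]
Event 5 stamp: [0, 1, 3]
Event 6 stamp: [0, 1, 4]
[0, 1, 3] <= [0, 1, 4]? True. Equal? False. Happens-before: True

Answer: yes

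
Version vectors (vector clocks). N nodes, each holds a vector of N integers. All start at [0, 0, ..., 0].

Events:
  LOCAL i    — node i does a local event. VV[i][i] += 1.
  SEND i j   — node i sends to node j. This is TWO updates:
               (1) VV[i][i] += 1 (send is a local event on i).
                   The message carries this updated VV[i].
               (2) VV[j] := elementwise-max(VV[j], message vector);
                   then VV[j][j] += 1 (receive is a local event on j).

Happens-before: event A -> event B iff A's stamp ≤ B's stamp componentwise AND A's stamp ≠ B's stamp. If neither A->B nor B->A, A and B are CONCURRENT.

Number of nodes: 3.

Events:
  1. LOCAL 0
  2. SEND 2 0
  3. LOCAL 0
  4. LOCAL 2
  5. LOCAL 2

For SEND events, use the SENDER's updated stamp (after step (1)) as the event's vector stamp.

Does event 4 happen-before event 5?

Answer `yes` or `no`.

Answer: yes

Derivation:
Initial: VV[0]=[0, 0, 0]
Initial: VV[1]=[0, 0, 0]
Initial: VV[2]=[0, 0, 0]
Event 1: LOCAL 0: VV[0][0]++ -> VV[0]=[1, 0, 0]
Event 2: SEND 2->0: VV[2][2]++ -> VV[2]=[0, 0, 1], msg_vec=[0, 0, 1]; VV[0]=max(VV[0],msg_vec) then VV[0][0]++ -> VV[0]=[2, 0, 1]
Event 3: LOCAL 0: VV[0][0]++ -> VV[0]=[3, 0, 1]
Event 4: LOCAL 2: VV[2][2]++ -> VV[2]=[0, 0, 2]
Event 5: LOCAL 2: VV[2][2]++ -> VV[2]=[0, 0, 3]
Event 4 stamp: [0, 0, 2]
Event 5 stamp: [0, 0, 3]
[0, 0, 2] <= [0, 0, 3]? True. Equal? False. Happens-before: True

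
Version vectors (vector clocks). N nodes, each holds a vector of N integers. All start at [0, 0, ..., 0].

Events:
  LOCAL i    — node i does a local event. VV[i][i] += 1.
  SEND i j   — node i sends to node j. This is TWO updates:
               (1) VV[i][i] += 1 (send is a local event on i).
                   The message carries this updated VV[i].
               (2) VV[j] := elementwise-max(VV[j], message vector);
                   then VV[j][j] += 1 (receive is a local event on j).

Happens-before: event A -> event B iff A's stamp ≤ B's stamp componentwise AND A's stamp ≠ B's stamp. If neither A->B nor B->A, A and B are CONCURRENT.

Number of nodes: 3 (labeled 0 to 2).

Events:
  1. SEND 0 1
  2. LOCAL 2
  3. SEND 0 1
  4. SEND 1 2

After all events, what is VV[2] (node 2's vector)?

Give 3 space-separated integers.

Answer: 2 3 2

Derivation:
Initial: VV[0]=[0, 0, 0]
Initial: VV[1]=[0, 0, 0]
Initial: VV[2]=[0, 0, 0]
Event 1: SEND 0->1: VV[0][0]++ -> VV[0]=[1, 0, 0], msg_vec=[1, 0, 0]; VV[1]=max(VV[1],msg_vec) then VV[1][1]++ -> VV[1]=[1, 1, 0]
Event 2: LOCAL 2: VV[2][2]++ -> VV[2]=[0, 0, 1]
Event 3: SEND 0->1: VV[0][0]++ -> VV[0]=[2, 0, 0], msg_vec=[2, 0, 0]; VV[1]=max(VV[1],msg_vec) then VV[1][1]++ -> VV[1]=[2, 2, 0]
Event 4: SEND 1->2: VV[1][1]++ -> VV[1]=[2, 3, 0], msg_vec=[2, 3, 0]; VV[2]=max(VV[2],msg_vec) then VV[2][2]++ -> VV[2]=[2, 3, 2]
Final vectors: VV[0]=[2, 0, 0]; VV[1]=[2, 3, 0]; VV[2]=[2, 3, 2]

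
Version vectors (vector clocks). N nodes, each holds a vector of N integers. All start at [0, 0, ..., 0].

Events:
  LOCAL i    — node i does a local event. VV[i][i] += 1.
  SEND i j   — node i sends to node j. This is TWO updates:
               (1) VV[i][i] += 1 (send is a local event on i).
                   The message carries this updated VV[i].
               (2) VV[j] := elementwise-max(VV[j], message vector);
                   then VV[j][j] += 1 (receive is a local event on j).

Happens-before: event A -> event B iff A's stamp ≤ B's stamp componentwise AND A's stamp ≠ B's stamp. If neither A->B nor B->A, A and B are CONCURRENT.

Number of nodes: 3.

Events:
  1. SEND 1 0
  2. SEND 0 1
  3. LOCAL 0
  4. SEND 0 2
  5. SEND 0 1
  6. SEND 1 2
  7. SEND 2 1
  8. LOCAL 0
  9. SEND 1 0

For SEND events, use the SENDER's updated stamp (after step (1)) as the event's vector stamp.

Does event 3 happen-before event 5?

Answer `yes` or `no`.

Initial: VV[0]=[0, 0, 0]
Initial: VV[1]=[0, 0, 0]
Initial: VV[2]=[0, 0, 0]
Event 1: SEND 1->0: VV[1][1]++ -> VV[1]=[0, 1, 0], msg_vec=[0, 1, 0]; VV[0]=max(VV[0],msg_vec) then VV[0][0]++ -> VV[0]=[1, 1, 0]
Event 2: SEND 0->1: VV[0][0]++ -> VV[0]=[2, 1, 0], msg_vec=[2, 1, 0]; VV[1]=max(VV[1],msg_vec) then VV[1][1]++ -> VV[1]=[2, 2, 0]
Event 3: LOCAL 0: VV[0][0]++ -> VV[0]=[3, 1, 0]
Event 4: SEND 0->2: VV[0][0]++ -> VV[0]=[4, 1, 0], msg_vec=[4, 1, 0]; VV[2]=max(VV[2],msg_vec) then VV[2][2]++ -> VV[2]=[4, 1, 1]
Event 5: SEND 0->1: VV[0][0]++ -> VV[0]=[5, 1, 0], msg_vec=[5, 1, 0]; VV[1]=max(VV[1],msg_vec) then VV[1][1]++ -> VV[1]=[5, 3, 0]
Event 6: SEND 1->2: VV[1][1]++ -> VV[1]=[5, 4, 0], msg_vec=[5, 4, 0]; VV[2]=max(VV[2],msg_vec) then VV[2][2]++ -> VV[2]=[5, 4, 2]
Event 7: SEND 2->1: VV[2][2]++ -> VV[2]=[5, 4, 3], msg_vec=[5, 4, 3]; VV[1]=max(VV[1],msg_vec) then VV[1][1]++ -> VV[1]=[5, 5, 3]
Event 8: LOCAL 0: VV[0][0]++ -> VV[0]=[6, 1, 0]
Event 9: SEND 1->0: VV[1][1]++ -> VV[1]=[5, 6, 3], msg_vec=[5, 6, 3]; VV[0]=max(VV[0],msg_vec) then VV[0][0]++ -> VV[0]=[7, 6, 3]
Event 3 stamp: [3, 1, 0]
Event 5 stamp: [5, 1, 0]
[3, 1, 0] <= [5, 1, 0]? True. Equal? False. Happens-before: True

Answer: yes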